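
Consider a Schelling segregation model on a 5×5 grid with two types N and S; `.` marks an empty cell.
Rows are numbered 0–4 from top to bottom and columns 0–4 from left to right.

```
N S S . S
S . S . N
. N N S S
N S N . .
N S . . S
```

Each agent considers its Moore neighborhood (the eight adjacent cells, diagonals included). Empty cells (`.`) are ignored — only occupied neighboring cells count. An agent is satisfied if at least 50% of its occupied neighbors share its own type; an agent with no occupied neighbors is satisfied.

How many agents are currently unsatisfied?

Row 0: (0,0)N 0/2 ✗ · (0,1)S 3/4 ✓ · (0,2)S 2/2 ✓ · (0,4)S 0/1 ✗
Row 1: (1,0)S 1/3 ✗ · (1,2)S 3/5 ✓ · (1,4)N 0/3 ✗
Row 2: (2,1)N 3/6 ✓ · (2,2)N 2/5 ✗ · (2,3)S 2/5 ✗ · (2,4)S 1/2 ✓
Row 3: (3,0)N 2/4 ✓ · (3,1)S 1/6 ✗ · (3,2)N 2/5 ✗
Row 4: (4,0)N 1/3 ✗ · (4,1)S 1/4 ✗ · (4,4)S 0/0 ✓
Unsatisfied: (0,0), (0,4), (1,0), (1,4), (2,2), (2,3), (3,1), (3,2), (4,0), (4,1) — 10 in total.

10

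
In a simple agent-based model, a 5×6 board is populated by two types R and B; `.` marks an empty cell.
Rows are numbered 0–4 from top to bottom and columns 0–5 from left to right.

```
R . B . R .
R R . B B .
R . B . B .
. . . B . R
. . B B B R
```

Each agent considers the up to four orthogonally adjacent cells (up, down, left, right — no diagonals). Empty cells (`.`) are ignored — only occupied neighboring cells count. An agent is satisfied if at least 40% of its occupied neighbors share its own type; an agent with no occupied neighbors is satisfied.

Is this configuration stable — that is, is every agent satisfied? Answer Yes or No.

No

(0,0)R 1/1 ok
(0,2)B 0/0 ok
(0,4)R 0/1 unhappy
(1,0)R 3/3 ok
(1,1)R 1/1 ok
(1,3)B 1/1 ok
(1,4)B 2/3 ok
(2,0)R 1/1 ok
(2,2)B 0/0 ok
(2,4)B 1/1 ok
(3,3)B 1/1 ok
(3,5)R 1/1 ok
(4,2)B 1/1 ok
(4,3)B 3/3 ok
(4,4)B 1/2 ok
(4,5)R 1/2 ok
For instance (0,4) has only 0/1 same-type neighbors, below 2/5.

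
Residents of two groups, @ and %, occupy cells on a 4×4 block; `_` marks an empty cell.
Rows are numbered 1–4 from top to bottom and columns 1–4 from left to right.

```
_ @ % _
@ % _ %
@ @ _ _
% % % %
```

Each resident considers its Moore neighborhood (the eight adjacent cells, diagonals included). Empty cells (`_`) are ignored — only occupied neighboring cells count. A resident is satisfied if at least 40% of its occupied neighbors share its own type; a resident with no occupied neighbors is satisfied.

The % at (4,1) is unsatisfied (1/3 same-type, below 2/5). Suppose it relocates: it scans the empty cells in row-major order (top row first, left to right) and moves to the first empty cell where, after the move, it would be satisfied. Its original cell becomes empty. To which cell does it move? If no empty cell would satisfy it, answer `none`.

(1,4)

Vacating (4,1). Empty cells in order:
  (1,1): 1/3 same-type → still unsatisfied.
  (1,4): 2/2 same-type → satisfied — stop here.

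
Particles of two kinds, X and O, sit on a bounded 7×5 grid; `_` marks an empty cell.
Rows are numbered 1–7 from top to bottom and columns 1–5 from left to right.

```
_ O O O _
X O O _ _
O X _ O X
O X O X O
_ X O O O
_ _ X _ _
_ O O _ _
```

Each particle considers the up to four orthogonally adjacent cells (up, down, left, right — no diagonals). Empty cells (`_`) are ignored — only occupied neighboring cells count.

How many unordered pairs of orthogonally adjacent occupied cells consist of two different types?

Scan each occupied cell's neighbors to the right and below so each pair is counted once.
From row 1: 0 unlike of 4 pairs (running 0/4).
From row 2: 3 unlike of 4 pairs (running 3/8).
From row 3: 4 unlike of 6 pairs (running 7/14).
From row 4: 5 unlike of 8 pairs (running 12/22).
From row 5: 2 unlike of 4 pairs (running 14/26).
From row 6: 1 unlike of 1 pairs (running 15/27).
From row 7: 0 unlike of 1 pairs (running 15/28).
Total adjacent occupied pairs: 28; unlike-type pairs: 15.

15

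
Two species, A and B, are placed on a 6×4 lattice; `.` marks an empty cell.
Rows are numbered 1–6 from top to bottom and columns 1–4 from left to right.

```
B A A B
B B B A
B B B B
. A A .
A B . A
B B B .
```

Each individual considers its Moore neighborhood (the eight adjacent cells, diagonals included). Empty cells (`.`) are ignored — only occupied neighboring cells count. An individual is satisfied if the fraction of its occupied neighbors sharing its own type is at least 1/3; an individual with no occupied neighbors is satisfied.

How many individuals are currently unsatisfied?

3

Row 1: (1,1)B 2/3 satisfied · (1,2)A 1/5 not · (1,3)A 2/5 satisfied · (1,4)B 1/3 satisfied
Row 2: (2,1)B 4/5 satisfied · (2,2)B 6/8 satisfied · (2,3)B 5/8 satisfied · (2,4)A 1/5 not
Row 3: (3,1)B 3/4 satisfied · (3,2)B 5/7 satisfied · (3,3)B 4/7 satisfied · (3,4)B 2/4 satisfied
Row 4: (4,2)A 2/6 satisfied · (4,3)A 2/6 satisfied
Row 5: (5,1)A 1/4 not · (5,2)B 3/6 satisfied · (5,4)A 1/2 satisfied
Row 6: (6,1)B 2/3 satisfied · (6,2)B 3/4 satisfied · (6,3)B 2/3 satisfied
Unsatisfied: (1,2), (2,4), (5,1) — 3 in total.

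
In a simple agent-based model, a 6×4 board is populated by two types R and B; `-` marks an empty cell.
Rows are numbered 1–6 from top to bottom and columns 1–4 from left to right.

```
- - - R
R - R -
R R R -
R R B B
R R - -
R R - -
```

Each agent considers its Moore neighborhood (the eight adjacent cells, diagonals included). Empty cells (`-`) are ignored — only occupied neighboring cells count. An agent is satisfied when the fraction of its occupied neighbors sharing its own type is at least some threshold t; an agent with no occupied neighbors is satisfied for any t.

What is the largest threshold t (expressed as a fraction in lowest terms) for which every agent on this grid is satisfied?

1/5

(1,4)R 1/1
(2,1)R 2/2
(2,3)R 3/3
(3,1)R 4/4
(3,2)R 6/7
(3,3)R 3/5
(4,1)R 5/5
(4,2)R 6/7
(4,3)B 1/5
(4,4)B 1/2
(5,1)R 5/5
(5,2)R 5/6
(6,1)R 3/3
(6,2)R 3/3
The smallest same-type fraction is 1/5 at (4,3), which reduces to 1/5. Any threshold above that leaves this agent unsatisfied.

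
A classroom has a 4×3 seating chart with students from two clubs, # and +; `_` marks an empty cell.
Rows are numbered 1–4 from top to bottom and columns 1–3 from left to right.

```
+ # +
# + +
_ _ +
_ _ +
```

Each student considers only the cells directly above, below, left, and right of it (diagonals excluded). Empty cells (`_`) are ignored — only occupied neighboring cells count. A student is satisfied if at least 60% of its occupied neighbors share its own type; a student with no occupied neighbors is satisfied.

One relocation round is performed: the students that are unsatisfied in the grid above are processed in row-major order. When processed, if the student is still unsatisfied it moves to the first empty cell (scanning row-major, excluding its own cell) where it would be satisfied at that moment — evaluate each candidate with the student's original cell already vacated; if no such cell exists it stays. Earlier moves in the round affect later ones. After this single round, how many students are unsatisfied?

0

Initially unsatisfied (in order): (1,1), (1,2), (1,3), (2,1), (2,2).
  (1,1) → (3,2).
  (1,2) → (1,1).
  (1,3): now satisfied by earlier moves; stays.
  (2,1) → (4,1).
  (2,2): now satisfied by earlier moves; stays.
Resulting grid:
# _ +
_ + +
_ + +
# _ +
All satisfied now.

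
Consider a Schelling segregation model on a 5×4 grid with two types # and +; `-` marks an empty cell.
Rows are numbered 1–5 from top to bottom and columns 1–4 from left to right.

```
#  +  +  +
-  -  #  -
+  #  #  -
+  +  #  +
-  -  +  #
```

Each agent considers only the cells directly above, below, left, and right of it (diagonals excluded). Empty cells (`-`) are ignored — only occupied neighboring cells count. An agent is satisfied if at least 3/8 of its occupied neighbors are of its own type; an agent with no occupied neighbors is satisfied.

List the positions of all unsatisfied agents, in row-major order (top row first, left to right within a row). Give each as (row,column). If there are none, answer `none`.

(1,1), (3,2), (4,2), (4,3), (4,4), (5,3), (5,4)

Row 1: (1,1)# 0/1 not · (1,2)+ 1/2 satisfied · (1,3)+ 2/3 satisfied · (1,4)+ 1/1 satisfied
Row 2: (2,3)# 1/2 satisfied
Row 3: (3,1)+ 1/2 satisfied · (3,2)# 1/3 not · (3,3)# 3/3 satisfied
Row 4: (4,1)+ 2/2 satisfied · (4,2)+ 1/3 not · (4,3)# 1/4 not · (4,4)+ 0/2 not
Row 5: (5,3)+ 0/2 not · (5,4)# 0/2 not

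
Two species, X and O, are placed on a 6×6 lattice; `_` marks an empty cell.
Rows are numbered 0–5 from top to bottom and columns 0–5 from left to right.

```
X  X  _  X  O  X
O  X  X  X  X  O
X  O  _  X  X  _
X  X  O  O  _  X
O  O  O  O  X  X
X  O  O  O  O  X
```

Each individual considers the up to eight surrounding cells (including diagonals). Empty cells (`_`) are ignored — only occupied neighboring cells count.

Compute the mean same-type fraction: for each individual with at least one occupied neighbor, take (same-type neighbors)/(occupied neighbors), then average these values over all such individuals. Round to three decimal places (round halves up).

0.591

Row 0: (0,0)X 2/3 · (0,1)X 3/4 · (0,3)X 3/4 · (0,4)O 1/5 · (0,5)X 1/3
Row 1: (1,0)O 1/5 · (1,1)X 4/6 · (1,2)X 5/6 · (1,3)X 5/6 · (1,4)X 5/7 · (1,5)O 1/4
Row 2: (2,0)X 3/5 · (2,1)O 2/7 · (2,3)X 4/6 · (2,4)X 4/6
Row 3: (3,0)X 2/5 · (3,1)X 2/7 · (3,2)O 5/7 · (3,3)O 3/6 · (3,5)X 3/3
Row 4: (4,0)O 2/5 · (4,1)O 5/8 · (4,2)O 7/8 · (4,3)O 6/7 · (4,4)X 3/7 · (4,5)X 3/4
Row 5: (5,0)X 0/3 · (5,1)O 4/5 · (5,2)O 5/5 · (5,3)O 4/5 · (5,4)O 2/5 · (5,5)X 2/3
Sum over 32 individuals: 2/3 + 3/4 + 3/4 + 1/5 + 1/3 + 1/5 + 4/6 + 5/6 + 5/6 + 5/7 + 1/4 + 3/5 + 2/7 + 4/6 + 4/6 + 2/5 + 2/7 + 5/7 + 3/6 + 3/3 + 2/5 + 5/8 + 7/8 + 6/7 + 3/7 + 3/4 + 0/3 + 4/5 + 5/5 + 4/5 + 2/5 + 2/3 = 3973/210; mean = 3973/210 ÷ 32 = 3973/6720 = 0.591220… → 0.591.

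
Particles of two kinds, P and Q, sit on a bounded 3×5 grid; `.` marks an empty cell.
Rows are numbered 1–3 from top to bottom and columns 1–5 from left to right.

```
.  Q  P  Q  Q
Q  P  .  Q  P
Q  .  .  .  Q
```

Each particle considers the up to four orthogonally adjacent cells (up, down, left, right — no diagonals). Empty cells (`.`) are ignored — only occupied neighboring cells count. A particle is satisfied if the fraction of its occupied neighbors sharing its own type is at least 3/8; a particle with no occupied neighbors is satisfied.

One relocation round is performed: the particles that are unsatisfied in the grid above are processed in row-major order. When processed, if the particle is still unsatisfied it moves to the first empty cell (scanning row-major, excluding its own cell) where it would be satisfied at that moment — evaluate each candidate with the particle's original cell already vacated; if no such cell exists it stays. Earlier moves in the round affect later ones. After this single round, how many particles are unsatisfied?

Initially unsatisfied (in order): (1,2), (1,3), (2,2), (2,5), (3,5).
  (1,2) → (1,1).
  (1,3) → (1,2).
  (2,2): now satisfied by earlier moves; stays.
  (2,5) → (1,3).
  (3,5): now satisfied by earlier moves; stays.
Resulting grid:
Q P P Q Q
Q P . Q .
Q . . . Q
All satisfied now.

0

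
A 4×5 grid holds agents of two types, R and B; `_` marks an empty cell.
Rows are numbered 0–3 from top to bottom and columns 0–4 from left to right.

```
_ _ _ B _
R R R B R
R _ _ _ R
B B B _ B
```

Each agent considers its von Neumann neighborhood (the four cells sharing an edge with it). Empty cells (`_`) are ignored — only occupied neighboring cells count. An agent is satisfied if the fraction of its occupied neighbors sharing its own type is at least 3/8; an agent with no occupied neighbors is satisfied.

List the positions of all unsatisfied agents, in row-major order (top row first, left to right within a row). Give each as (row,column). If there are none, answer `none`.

Row 0: (0,3)B 1/1 ✓
Row 1: (1,0)R 2/2 ✓ · (1,1)R 2/2 ✓ · (1,2)R 1/2 ✓ · (1,3)B 1/3 ✗ · (1,4)R 1/2 ✓
Row 2: (2,0)R 1/2 ✓ · (2,4)R 1/2 ✓
Row 3: (3,0)B 1/2 ✓ · (3,1)B 2/2 ✓ · (3,2)B 1/1 ✓ · (3,4)B 0/1 ✗

(1,3), (3,4)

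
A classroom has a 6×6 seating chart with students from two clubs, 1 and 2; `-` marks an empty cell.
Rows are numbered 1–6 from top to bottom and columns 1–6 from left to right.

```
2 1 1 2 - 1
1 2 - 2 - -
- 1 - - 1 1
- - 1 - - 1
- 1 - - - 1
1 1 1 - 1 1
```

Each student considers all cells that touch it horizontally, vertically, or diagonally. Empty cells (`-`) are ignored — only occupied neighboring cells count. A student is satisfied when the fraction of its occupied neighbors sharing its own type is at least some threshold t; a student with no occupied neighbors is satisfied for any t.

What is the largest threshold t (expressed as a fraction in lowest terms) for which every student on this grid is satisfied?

(1,1)2 1/3
(1,2)1 2/4
(1,3)1 1/4
(1,4)2 1/2
(1,6)1 — no occupied neighbors
(2,1)1 2/4
(2,2)2 1/5
(2,4)2 1/3
(3,2)1 2/3
(3,5)1 2/3
(3,6)1 2/2
(4,3)1 2/2
(4,6)1 3/3
(5,2)1 4/4
(5,6)1 3/3
(6,1)1 2/2
(6,2)1 3/3
(6,3)1 2/2
(6,5)1 2/2
(6,6)1 2/2
The smallest same-type fraction is 1/5 at (2,2), which reduces to 1/5. Any threshold above that leaves this student unsatisfied.

1/5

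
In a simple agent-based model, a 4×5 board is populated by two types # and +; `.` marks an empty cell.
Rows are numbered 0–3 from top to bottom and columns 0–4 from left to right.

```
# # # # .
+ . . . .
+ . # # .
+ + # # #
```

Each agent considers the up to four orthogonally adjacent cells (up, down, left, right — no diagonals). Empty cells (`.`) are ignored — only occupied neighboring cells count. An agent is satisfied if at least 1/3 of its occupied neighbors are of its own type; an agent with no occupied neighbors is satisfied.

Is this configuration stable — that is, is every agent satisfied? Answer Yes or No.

Yes

Row 0: (0,0)# 1/2 ok · (0,1)# 2/2 ok · (0,2)# 2/2 ok · (0,3)# 1/1 ok
Row 1: (1,0)+ 1/2 ok
Row 2: (2,0)+ 2/2 ok · (2,2)# 2/2 ok · (2,3)# 2/2 ok
Row 3: (3,0)+ 2/2 ok · (3,1)+ 1/2 ok · (3,2)# 2/3 ok · (3,3)# 3/3 ok · (3,4)# 1/1 ok
All meet the threshold, so the configuration is stable.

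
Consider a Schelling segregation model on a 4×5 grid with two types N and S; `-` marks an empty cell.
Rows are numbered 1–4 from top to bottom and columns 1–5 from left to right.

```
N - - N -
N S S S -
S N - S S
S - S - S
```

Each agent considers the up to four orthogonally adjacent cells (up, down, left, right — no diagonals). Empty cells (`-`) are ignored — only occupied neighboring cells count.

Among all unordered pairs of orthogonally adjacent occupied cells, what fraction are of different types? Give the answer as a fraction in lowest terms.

Scan each occupied cell's neighbors to the right and below so each pair is counted once.
From row 1: 1 unlike of 2 pairs (running 1/2).
From row 2: 3 unlike of 6 pairs (running 4/8).
From row 3: 1 unlike of 4 pairs (running 5/12).
Total adjacent occupied pairs: 12; unlike-type pairs: 5.
5/12 is already in lowest terms.

5/12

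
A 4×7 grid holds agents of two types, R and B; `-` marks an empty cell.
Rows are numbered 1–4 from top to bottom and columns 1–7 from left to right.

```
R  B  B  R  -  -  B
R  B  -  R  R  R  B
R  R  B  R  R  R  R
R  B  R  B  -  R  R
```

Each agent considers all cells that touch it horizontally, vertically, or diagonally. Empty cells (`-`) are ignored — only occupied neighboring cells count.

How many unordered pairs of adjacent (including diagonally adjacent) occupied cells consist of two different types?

Scan each occupied cell's neighbors to the right and below (and the two forward diagonals) so each pair is counted once.
From row 1: 6 unlike of 13 pairs (running 6/13).
From row 2: 7 unlike of 20 pairs (running 13/33).
From row 3: 7 unlike of 22 pairs (running 20/55).
From row 4: 3 unlike of 4 pairs (running 23/59).
Total adjacent occupied pairs: 59; unlike-type pairs: 23.

23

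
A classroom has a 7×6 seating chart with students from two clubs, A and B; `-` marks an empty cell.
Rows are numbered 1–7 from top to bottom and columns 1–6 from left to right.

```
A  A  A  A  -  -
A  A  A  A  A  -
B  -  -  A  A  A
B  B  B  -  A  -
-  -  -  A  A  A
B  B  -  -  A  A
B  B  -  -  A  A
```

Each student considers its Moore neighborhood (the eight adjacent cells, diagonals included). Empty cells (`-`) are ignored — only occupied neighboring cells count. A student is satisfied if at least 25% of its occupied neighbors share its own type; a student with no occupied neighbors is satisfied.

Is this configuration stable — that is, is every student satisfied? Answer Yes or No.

Yes

Row 1: (1,1)A 3/3 ✓ · (1,2)A 5/5 ✓ · (1,3)A 5/5 ✓ · (1,4)A 4/4 ✓
Row 2: (2,1)A 3/4 ✓ · (2,2)A 5/6 ✓ · (2,3)A 6/6 ✓ · (2,4)A 6/6 ✓ · (2,5)A 5/5 ✓
Row 3: (3,1)B 2/4 ✓ · (3,4)A 5/6 ✓ · (3,5)A 5/5 ✓ · (3,6)A 3/3 ✓
Row 4: (4,1)B 2/2 ✓ · (4,2)B 3/3 ✓ · (4,3)B 1/3 ✓ · (4,5)A 6/6 ✓
Row 5: (5,4)A 3/4 ✓ · (5,5)A 5/5 ✓ · (5,6)A 4/4 ✓
Row 6: (6,1)B 3/3 ✓ · (6,2)B 3/3 ✓ · (6,5)A 6/6 ✓ · (6,6)A 5/5 ✓
Row 7: (7,1)B 3/3 ✓ · (7,2)B 3/3 ✓ · (7,5)A 3/3 ✓ · (7,6)A 3/3 ✓
All meet the threshold, so the configuration is stable.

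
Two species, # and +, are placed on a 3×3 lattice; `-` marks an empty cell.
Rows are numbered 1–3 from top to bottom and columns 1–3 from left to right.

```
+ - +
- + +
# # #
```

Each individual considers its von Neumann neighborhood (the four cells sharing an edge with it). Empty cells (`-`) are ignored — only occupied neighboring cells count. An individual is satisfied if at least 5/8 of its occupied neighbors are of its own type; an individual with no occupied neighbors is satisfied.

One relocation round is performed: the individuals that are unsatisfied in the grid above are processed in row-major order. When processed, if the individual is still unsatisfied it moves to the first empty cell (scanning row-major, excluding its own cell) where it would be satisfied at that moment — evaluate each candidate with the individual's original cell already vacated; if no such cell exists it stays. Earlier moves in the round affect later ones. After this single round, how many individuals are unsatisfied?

Initially unsatisfied (in order): (2,2), (3,3).
  (2,2) → (1,2).
  (3,3): no empty cell satisfies it; stays.
Resulting grid:
+ + +
- - +
# # #
Unsatisfied now: (2,3), (3,3).

2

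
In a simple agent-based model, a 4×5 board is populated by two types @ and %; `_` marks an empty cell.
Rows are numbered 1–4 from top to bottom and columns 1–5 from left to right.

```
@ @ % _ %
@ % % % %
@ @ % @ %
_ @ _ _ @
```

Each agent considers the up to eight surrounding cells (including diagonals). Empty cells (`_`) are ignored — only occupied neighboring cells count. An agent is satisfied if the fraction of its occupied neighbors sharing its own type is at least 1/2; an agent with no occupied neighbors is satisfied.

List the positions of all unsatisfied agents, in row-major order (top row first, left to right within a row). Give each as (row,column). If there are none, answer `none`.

Row 1: (1,1)@ 2/3 ✓ · (1,2)@ 2/5 ✗ · (1,3)% 3/4 ✓ · (1,5)% 2/2 ✓
Row 2: (2,1)@ 4/5 ✓ · (2,2)% 3/8 ✗ · (2,3)% 4/7 ✓ · (2,4)% 6/7 ✓ · (2,5)% 3/4 ✓
Row 3: (3,1)@ 3/4 ✓ · (3,2)@ 3/6 ✓ · (3,3)% 3/6 ✓ · (3,4)@ 1/6 ✗ · (3,5)% 2/4 ✓
Row 4: (4,2)@ 2/3 ✓ · (4,5)@ 1/2 ✓

(1,2), (2,2), (3,4)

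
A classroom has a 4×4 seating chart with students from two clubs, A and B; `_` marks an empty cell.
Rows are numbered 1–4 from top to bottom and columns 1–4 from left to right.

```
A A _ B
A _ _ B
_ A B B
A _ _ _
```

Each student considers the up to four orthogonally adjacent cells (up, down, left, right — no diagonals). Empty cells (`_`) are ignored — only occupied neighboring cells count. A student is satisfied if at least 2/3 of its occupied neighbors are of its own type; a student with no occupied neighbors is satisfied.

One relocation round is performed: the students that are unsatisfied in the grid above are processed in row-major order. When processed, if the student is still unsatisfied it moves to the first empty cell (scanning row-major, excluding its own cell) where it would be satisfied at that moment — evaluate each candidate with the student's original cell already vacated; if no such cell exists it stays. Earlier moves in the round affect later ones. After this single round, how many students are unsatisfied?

Initially unsatisfied (in order): (3,2), (3,3).
  (3,2) → (2,2).
  (3,3): now satisfied by earlier moves; stays.
Resulting grid:
A A _ B
A A _ B
_ _ B B
A _ _ _
All satisfied now.

0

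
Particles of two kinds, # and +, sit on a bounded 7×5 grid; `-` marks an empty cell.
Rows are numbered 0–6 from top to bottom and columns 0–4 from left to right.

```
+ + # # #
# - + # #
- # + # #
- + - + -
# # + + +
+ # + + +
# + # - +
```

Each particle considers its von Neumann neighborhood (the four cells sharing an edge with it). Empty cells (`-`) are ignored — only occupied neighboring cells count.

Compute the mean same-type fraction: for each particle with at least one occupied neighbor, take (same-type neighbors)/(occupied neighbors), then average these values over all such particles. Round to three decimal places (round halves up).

0.523

(0,0)+ 1/2
(0,1)+ 1/2
(0,2)# 1/3
(0,3)# 3/3
(0,4)# 2/2
(1,0)# 0/1
(1,2)+ 1/3
(1,3)# 3/4
(1,4)# 3/3
(2,1)# 0/2
(2,2)+ 1/3
(2,3)# 2/4
(2,4)# 2/2
(3,1)+ 0/2
(3,3)+ 1/2
(4,0)# 1/2
(4,1)# 2/4
(4,2)+ 2/3
(4,3)+ 4/4
(4,4)+ 2/2
(5,0)+ 0/3
(5,1)# 1/4
(5,2)+ 2/4
(5,3)+ 3/3
(5,4)+ 3/3
(6,0)# 0/2
(6,1)+ 0/3
(6,2)# 0/2
(6,4)+ 1/1
Sum over 29 particles: 1/2 + 1/2 + 1/3 + 3/3 + 2/2 + 0/1 + 1/3 + 3/4 + 3/3 + 0/2 + 1/3 + 2/4 + 2/2 + 0/2 + 1/2 + 1/2 + 2/4 + 2/3 + 4/4 + 2/2 + 0/3 + 1/4 + 2/4 + 3/3 + 3/3 + 0/2 + 0/3 + 0/2 + 1/1 = 91/6; mean = 91/6 ÷ 29 = 91/174 = 0.522988… → 0.523.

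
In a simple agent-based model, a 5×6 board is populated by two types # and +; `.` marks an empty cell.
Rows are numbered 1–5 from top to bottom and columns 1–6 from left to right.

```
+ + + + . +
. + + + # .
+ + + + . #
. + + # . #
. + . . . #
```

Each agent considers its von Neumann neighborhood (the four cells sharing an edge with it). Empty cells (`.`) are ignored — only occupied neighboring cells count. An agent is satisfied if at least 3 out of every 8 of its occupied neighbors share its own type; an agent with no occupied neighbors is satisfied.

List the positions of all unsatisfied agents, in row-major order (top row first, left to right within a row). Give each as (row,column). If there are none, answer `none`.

(2,5), (4,4)

(1,1)+ 1/1 ok
(1,2)+ 3/3 ok
(1,3)+ 3/3 ok
(1,4)+ 2/2 ok
(1,6)+ 0/0 ok
(2,2)+ 3/3 ok
(2,3)+ 4/4 ok
(2,4)+ 3/4 ok
(2,5)# 0/1 unhappy
(3,1)+ 1/1 ok
(3,2)+ 4/4 ok
(3,3)+ 4/4 ok
(3,4)+ 2/3 ok
(3,6)# 1/1 ok
(4,2)+ 3/3 ok
(4,3)+ 2/3 ok
(4,4)# 0/2 unhappy
(4,6)# 2/2 ok
(5,2)+ 1/1 ok
(5,6)# 1/1 ok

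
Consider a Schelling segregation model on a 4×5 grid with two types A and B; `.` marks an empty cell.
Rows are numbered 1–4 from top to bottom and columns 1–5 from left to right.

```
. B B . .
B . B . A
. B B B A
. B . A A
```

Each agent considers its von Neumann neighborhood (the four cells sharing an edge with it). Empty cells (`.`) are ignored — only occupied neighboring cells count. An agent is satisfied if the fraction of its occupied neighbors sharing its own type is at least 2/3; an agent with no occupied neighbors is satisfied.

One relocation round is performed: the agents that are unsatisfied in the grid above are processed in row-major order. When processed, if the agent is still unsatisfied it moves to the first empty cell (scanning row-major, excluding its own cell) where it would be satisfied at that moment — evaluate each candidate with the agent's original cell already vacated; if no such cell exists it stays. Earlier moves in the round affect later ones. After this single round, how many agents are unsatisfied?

0

Initially unsatisfied (in order): (3,4), (4,4).
  (3,4) → (1,1).
  (4,4): now satisfied by earlier moves; stays.
Resulting grid:
B B B . .
B . B . A
. B B . A
. B . A A
All satisfied now.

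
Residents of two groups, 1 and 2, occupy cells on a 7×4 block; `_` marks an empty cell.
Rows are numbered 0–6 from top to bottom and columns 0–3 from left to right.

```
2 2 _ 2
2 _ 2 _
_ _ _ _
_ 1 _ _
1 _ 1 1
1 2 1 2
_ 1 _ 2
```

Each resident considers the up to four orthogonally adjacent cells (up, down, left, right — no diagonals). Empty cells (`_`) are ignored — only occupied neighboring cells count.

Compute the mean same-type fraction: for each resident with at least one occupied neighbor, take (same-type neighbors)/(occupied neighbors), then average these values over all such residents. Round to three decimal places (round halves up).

0.639

(0,0)2 2/2
(0,1)2 1/1
(0,3)2 — no occupied neighbors
(1,0)2 1/1
(1,2)2 — no occupied neighbors
(3,1)1 — no occupied neighbors
(4,0)1 1/1
(4,2)1 2/2
(4,3)1 1/2
(5,0)1 1/2
(5,1)2 0/3
(5,2)1 1/3
(5,3)2 1/3
(6,1)1 0/1
(6,3)2 1/1
Sum over 12 residents: 2/2 + 1/1 + 1/1 + 1/1 + 2/2 + 1/2 + 1/2 + 0/3 + 1/3 + 1/3 + 0/1 + 1/1 = 23/3; mean = 23/3 ÷ 12 = 23/36 = 0.638888… → 0.639.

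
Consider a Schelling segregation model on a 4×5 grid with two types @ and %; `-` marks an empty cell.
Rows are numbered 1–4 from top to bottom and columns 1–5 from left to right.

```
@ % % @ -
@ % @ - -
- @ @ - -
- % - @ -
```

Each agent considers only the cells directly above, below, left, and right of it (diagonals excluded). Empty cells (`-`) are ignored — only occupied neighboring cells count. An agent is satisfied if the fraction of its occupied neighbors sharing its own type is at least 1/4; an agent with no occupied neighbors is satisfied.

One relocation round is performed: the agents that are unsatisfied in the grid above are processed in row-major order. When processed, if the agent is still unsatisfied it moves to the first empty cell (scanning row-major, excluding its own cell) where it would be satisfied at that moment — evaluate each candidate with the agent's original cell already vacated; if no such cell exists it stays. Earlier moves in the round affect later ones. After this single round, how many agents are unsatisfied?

Initially unsatisfied (in order): (1,4), (4,2).
  (1,4) → (1,5).
  (4,2) → (1,4).
Resulting grid:
@ % % % @
@ % @ - -
- @ @ - -
- - - @ -
Unsatisfied now: (1,5).

1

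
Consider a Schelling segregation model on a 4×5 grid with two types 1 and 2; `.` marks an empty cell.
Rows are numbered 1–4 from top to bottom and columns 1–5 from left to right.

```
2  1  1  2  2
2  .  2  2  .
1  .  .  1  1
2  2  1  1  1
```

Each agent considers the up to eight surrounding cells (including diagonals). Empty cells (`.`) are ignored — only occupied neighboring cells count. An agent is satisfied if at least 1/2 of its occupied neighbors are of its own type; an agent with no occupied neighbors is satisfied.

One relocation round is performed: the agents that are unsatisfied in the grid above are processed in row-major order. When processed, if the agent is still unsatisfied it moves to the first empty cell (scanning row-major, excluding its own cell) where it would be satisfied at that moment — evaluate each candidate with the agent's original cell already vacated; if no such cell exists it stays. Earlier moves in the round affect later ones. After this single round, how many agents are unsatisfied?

Initially unsatisfied (in order): (1,2), (1,3), (2,1), (2,3), (3,1), (4,2).
  (1,2) → (3,3).
  (1,3): no empty cell satisfies it; stays.
  (2,1): now satisfied by earlier moves; stays.
  (2,3) → (1,2).
  (3,1) → (2,3).
  (4,2) → (2,2).
Resulting grid:
2 2 1 2 2
2 2 1 2 .
. . 1 1 1
2 . 1 1 1
Unsatisfied now: (1,3), (2,3), (2,4).

3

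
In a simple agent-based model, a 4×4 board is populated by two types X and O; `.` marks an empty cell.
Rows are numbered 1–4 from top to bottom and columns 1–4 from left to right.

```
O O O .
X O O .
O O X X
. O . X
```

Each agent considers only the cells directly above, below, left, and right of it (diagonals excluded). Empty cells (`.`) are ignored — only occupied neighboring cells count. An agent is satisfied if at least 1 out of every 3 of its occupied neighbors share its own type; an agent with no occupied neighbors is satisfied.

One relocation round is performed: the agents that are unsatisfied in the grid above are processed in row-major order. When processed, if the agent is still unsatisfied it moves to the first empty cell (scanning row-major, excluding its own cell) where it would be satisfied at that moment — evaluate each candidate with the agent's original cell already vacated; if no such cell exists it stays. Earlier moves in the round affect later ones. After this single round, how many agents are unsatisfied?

0

Initially unsatisfied (in order): (2,1).
  (2,1) → (2,4).
Resulting grid:
O O O .
. O O X
O O X X
. O . X
All satisfied now.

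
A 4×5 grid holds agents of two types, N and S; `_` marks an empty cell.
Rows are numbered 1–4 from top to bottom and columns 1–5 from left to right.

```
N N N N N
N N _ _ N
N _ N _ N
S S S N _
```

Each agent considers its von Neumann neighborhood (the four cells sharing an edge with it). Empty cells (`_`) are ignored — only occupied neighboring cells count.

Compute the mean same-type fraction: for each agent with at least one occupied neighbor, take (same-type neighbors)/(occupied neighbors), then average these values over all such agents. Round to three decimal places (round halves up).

(1,1)N 2/2
(1,2)N 3/3
(1,3)N 2/2
(1,4)N 2/2
(1,5)N 2/2
(2,1)N 3/3
(2,2)N 2/2
(2,5)N 2/2
(3,1)N 1/2
(3,3)N 0/1
(3,5)N 1/1
(4,1)S 1/2
(4,2)S 2/2
(4,3)S 1/3
(4,4)N 0/1
Sum over 15 agents: 2/2 + 3/3 + 2/2 + 2/2 + 2/2 + 3/3 + 2/2 + 2/2 + 1/2 + 0/1 + 1/1 + 1/2 + 2/2 + 1/3 + 0/1 = 34/3; mean = 34/3 ÷ 15 = 34/45 = 0.755555… → 0.756.

0.756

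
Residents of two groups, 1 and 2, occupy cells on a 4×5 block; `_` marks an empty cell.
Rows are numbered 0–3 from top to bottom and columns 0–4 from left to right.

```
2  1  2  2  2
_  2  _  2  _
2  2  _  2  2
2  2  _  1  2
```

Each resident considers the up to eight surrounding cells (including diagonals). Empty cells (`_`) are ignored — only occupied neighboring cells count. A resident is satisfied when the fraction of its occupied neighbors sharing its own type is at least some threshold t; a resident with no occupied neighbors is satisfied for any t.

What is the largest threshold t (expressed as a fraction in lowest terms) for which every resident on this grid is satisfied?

0/1

Row 0: (0,0)2 1/2 · (0,1)1 0/3 · (0,2)2 3/4 · (0,3)2 3/3 · (0,4)2 2/2
Row 1: (1,1)2 4/5 · (1,3)2 5/5
Row 2: (2,0)2 4/4 · (2,1)2 4/4 · (2,3)2 3/4 · (2,4)2 3/4
Row 3: (3,0)2 3/3 · (3,1)2 3/3 · (3,3)1 0/3 · (3,4)2 2/3
The smallest same-type fraction is 0/3 at (0,1), which reduces to 0/1. Any threshold above that leaves this resident unsatisfied.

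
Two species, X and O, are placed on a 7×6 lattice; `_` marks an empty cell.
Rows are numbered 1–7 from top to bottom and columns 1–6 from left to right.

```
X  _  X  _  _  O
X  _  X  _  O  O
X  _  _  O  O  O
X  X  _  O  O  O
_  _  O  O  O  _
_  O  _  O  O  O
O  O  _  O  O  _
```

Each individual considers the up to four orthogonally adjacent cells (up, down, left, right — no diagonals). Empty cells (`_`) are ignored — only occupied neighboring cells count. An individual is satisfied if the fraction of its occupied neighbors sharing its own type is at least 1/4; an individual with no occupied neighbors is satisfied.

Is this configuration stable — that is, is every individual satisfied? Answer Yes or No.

Row 1: (1,1)X 1/1 ok · (1,3)X 1/1 ok · (1,6)O 1/1 ok
Row 2: (2,1)X 2/2 ok · (2,3)X 1/1 ok · (2,5)O 2/2 ok · (2,6)O 3/3 ok
Row 3: (3,1)X 2/2 ok · (3,4)O 2/2 ok · (3,5)O 4/4 ok · (3,6)O 3/3 ok
Row 4: (4,1)X 2/2 ok · (4,2)X 1/1 ok · (4,4)O 3/3 ok · (4,5)O 4/4 ok · (4,6)O 2/2 ok
Row 5: (5,3)O 1/1 ok · (5,4)O 4/4 ok · (5,5)O 3/3 ok
Row 6: (6,2)O 1/1 ok · (6,4)O 3/3 ok · (6,5)O 4/4 ok · (6,6)O 1/1 ok
Row 7: (7,1)O 1/1 ok · (7,2)O 2/2 ok · (7,4)O 2/2 ok · (7,5)O 2/2 ok
All meet the threshold, so the configuration is stable.

Yes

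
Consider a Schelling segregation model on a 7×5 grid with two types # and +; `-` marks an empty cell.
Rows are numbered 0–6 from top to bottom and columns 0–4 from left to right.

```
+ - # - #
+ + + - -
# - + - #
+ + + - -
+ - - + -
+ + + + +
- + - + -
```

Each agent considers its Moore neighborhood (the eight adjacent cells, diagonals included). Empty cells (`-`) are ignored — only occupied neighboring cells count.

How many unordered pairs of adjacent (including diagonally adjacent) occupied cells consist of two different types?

6

Scan each occupied cell's neighbors to the right and below (and the two forward diagonals) so each pair is counted once.
Row 0: +(0,0)–+(1,0)= +(0,0)–+(1,1)= #(0,2)–+(1,2)≠ #(0,2)–+(1,1)≠  → 2/4 unlike.
Row 1: +(1,0)–+(1,1)= +(1,0)–#(2,0)≠ +(1,1)–+(1,2)= +(1,1)–+(2,2)= +(1,1)–#(2,0)≠ +(1,2)–+(2,2)=  → 2/6 unlike.
Row 2: #(2,0)–+(3,0)≠ #(2,0)–+(3,1)≠ +(2,2)–+(3,2)= +(2,2)–+(3,1)=  → 2/4 unlike.
Row 3: +(3,0)–+(3,1)= +(3,0)–+(4,0)= +(3,1)–+(3,2)= +(3,1)–+(4,0)= +(3,2)–+(4,3)=  → 0/5 unlike.
Row 4: +(4,0)–+(5,0)= +(4,0)–+(5,1)= +(4,3)–+(5,3)= +(4,3)–+(5,4)= +(4,3)–+(5,2)=  → 0/5 unlike.
Row 5: +(5,0)–+(5,1)= +(5,0)–+(6,1)= +(5,1)–+(5,2)= +(5,1)–+(6,1)= +(5,2)–+(5,3)= +(5,2)–+(6,3)= +(5,2)–+(6,1)= +(5,3)–+(5,4)= +(5,3)–+(6,3)= +(5,4)–+(6,3)=  → 0/10 unlike.
Total adjacent occupied pairs: 34; unlike-type pairs: 6.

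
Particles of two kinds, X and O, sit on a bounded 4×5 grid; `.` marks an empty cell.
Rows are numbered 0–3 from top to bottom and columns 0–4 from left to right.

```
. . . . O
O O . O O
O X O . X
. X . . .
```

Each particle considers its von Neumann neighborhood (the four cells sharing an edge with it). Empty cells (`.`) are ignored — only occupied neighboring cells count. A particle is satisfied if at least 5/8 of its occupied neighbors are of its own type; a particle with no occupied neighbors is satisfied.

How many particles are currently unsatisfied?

(0,4)O 1/1 satisfied
(1,0)O 2/2 satisfied
(1,1)O 1/2 not
(1,3)O 1/1 satisfied
(1,4)O 2/3 satisfied
(2,0)O 1/2 not
(2,1)X 1/4 not
(2,2)O 0/1 not
(2,4)X 0/1 not
(3,1)X 1/1 satisfied
Unsatisfied: (1,1), (2,0), (2,1), (2,2), (2,4) — 5 in total.

5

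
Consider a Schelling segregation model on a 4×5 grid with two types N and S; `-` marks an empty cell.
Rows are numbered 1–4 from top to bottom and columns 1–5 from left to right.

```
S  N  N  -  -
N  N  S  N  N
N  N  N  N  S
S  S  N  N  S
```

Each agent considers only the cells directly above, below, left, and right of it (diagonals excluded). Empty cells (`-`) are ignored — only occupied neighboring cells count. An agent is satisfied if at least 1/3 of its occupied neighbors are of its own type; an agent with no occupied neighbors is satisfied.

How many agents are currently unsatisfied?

Row 1: (1,1)S 0/2 ✗ · (1,2)N 2/3 ✓ · (1,3)N 1/2 ✓
Row 2: (2,1)N 2/3 ✓ · (2,2)N 3/4 ✓ · (2,3)S 0/4 ✗ · (2,4)N 2/3 ✓ · (2,5)N 1/2 ✓
Row 3: (3,1)N 2/3 ✓ · (3,2)N 3/4 ✓ · (3,3)N 3/4 ✓ · (3,4)N 3/4 ✓ · (3,5)S 1/3 ✓
Row 4: (4,1)S 1/2 ✓ · (4,2)S 1/3 ✓ · (4,3)N 2/3 ✓ · (4,4)N 2/3 ✓ · (4,5)S 1/2 ✓
Unsatisfied: (1,1), (2,3) — 2 in total.

2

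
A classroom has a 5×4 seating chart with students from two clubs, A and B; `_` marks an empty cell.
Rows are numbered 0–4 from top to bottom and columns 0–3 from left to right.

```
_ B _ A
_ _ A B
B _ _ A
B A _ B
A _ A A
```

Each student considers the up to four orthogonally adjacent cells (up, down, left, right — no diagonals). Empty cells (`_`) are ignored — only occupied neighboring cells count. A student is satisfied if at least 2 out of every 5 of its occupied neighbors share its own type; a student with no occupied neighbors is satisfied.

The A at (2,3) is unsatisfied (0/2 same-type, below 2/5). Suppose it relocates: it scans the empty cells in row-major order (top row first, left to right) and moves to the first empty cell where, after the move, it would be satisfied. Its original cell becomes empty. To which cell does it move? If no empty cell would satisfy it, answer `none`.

(0,2)

Vacating (2,3). Empty cells in order:
  (0,0): 0/1 same-type → still unsatisfied.
  (0,2): 2/3 same-type → satisfied — stop here.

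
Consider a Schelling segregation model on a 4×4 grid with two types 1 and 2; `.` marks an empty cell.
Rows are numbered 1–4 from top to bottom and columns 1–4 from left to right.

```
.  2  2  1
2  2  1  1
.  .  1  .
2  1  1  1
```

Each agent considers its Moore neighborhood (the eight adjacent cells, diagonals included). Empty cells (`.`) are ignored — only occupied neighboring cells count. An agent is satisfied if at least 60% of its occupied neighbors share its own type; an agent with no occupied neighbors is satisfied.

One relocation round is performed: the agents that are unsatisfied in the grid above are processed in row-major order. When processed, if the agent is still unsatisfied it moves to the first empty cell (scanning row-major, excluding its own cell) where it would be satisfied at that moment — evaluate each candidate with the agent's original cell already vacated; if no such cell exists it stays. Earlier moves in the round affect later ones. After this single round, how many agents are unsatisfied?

Initially unsatisfied (in order): (1,3), (2,3), (4,1).
  (1,3) → (1,1).
  (2,3): now satisfied by earlier moves; stays.
  (4,1) → (3,1).
Resulting grid:
2 2 . 1
2 2 1 1
2 . 1 .
. 1 1 1
All satisfied now.

0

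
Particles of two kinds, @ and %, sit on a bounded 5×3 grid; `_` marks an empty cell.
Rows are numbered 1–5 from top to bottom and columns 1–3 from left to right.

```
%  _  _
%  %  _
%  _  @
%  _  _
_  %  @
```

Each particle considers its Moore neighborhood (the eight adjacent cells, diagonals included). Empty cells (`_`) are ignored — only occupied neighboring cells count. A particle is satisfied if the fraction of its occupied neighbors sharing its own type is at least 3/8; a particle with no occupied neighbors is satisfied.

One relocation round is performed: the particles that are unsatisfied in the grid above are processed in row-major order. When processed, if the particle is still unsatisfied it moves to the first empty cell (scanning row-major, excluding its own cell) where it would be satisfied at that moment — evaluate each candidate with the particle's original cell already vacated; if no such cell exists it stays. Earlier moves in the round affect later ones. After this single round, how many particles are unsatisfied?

1

Initially unsatisfied (in order): (3,3), (5,3).
  (3,3) → (4,3).
  (5,3): now satisfied by earlier moves; stays.
Resulting grid:
% _ _
% % _
% _ _
% _ @
_ % @
Unsatisfied now: (5,2).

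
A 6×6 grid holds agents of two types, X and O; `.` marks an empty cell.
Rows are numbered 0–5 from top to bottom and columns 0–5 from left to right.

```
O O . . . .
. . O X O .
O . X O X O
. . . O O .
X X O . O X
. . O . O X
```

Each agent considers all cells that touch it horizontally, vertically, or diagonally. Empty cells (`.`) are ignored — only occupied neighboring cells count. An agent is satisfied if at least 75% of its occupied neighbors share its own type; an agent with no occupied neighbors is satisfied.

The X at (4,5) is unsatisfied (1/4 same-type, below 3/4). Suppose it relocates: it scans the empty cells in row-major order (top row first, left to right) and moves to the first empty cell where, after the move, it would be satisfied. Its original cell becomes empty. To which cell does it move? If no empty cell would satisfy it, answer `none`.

(5,0)

Vacating (4,5). Empty cells in order:
  (0,2): 1/3 same-type → still unsatisfied.
  (0,3): 1/3 same-type → still unsatisfied.
  (0,4): 1/2 same-type → still unsatisfied.
  (0,5): 0/1 same-type → still unsatisfied.
  (1,0): 0/3 same-type → still unsatisfied.
  (1,1): 1/5 same-type → still unsatisfied.
  (1,5): 1/3 same-type → still unsatisfied.
  (2,1): 1/3 same-type → still unsatisfied.
  (3,0): 2/3 same-type → still unsatisfied.
  (3,1): 3/5 same-type → still unsatisfied.
  (3,2): 2/5 same-type → still unsatisfied.
  (3,5): 1/4 same-type → still unsatisfied.
  (4,3): 0/6 same-type → still unsatisfied.
  (5,0): 2/2 same-type → satisfied — stop here.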